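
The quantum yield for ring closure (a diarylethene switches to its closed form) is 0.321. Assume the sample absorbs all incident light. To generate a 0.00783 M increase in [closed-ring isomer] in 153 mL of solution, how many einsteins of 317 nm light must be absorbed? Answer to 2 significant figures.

0.0037 einstein

Product: (0.00783 M)(0.153 L) = 0.001198 mol.
Photons that must be absorbed: 0.001198 / 0.321 = 0.003732 mol.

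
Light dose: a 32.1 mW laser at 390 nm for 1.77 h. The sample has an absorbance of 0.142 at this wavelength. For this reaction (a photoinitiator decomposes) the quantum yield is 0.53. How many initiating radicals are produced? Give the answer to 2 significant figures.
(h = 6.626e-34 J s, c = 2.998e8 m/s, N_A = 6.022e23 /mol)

5.9e19 initiating radicals

Photon energy at 390 nm: hc/λ = (6.626e-34)(2.998e8)/(390e-9) = 5.094e-19 J.
Energy delivered: (32.1 mW)(6372 s) = 204.5 J.
Photons incident: 204.5 / 5.094e-19 = 4.015e20, i.e. 4.015e20/6.022e23 = 6.667e-4 mol.
Fraction absorbed: 1 − 10^(−0.142) = 0.2789.
Photons absorbed: 0.2789 × 6.667e-4 = 1.859e-4 mol.
Product: Φ × n_abs = 0.53 × 1.859e-4 = 9.853e-5 mol.
As a count: 9.853e-5 × 6.022e23 = 5.9e19.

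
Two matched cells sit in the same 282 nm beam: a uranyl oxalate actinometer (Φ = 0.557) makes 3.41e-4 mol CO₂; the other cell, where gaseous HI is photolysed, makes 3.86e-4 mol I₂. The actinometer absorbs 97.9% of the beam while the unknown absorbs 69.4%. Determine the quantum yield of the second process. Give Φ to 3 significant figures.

Φ = 0.889

Photons absorbed by the actinometer: 3.41e-4 / 0.557 = 6.122e-4 mol.
Incident flux: 6.122e-4 / 0.979 = 6.253e-4 einstein.
Absorbed by unknown: 0.694 × 6.253e-4 = 4.340e-4 mol.
Φ(unknown) = 3.86e-4 / 4.340e-4 = 0.889.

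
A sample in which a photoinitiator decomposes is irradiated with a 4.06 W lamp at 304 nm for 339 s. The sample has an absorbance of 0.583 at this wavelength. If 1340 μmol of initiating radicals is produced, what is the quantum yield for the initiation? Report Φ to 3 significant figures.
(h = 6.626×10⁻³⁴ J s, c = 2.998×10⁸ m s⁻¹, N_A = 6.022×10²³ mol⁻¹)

Φ = 0.519

Product: 1340 μmol = 0.00134 mol.
Photon energy at 304 nm: hc/λ = (6.626×10⁻³⁴)(2.998×10⁸)/(304×10⁻⁹) = 6.534×10⁻¹⁹ J.
Energy delivered: (4.06 W)(339 s) = 1376 J.
Photons incident: 1376 / 6.534×10⁻¹⁹ = 2.106×10²¹, i.e. 2.106×10²¹/6.022×10²³ = 0.003497 mol.
Fraction absorbed: 1 − 10^(−0.583) = 0.7388.
Photons absorbed: 0.7388 × 0.003497 = 0.002584 mol.
Φ = 0.00134 mol / 0.002584 mol photons = 0.519.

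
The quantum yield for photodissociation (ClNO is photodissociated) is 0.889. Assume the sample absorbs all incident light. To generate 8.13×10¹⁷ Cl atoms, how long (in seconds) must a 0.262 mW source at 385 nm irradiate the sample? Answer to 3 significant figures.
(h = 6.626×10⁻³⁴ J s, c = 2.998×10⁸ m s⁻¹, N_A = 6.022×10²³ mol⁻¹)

t ≈ 1800 s

Product: 8.13×10¹⁷ / 6.022×10²³ = 1.350×10⁻⁶ mol.
Photons that must be absorbed: 1.350×10⁻⁶ / 0.889 = 1.519×10⁻⁶ mol.
Photon energy: hc/λ = 5.160×10⁻¹⁹ J; per mole, 3.107×10⁵ J mol⁻¹.
Energy required: 1.519×10⁻⁶ × 3.107×10⁵ = 0.4720 J.
Time: 0.4720 J / 0.000262 W = 1800 s.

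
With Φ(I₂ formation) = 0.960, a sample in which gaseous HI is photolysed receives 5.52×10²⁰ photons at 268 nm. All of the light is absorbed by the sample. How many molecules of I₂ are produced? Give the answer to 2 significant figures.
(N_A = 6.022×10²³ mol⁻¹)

Moles of photons: 5.52×10²⁰ / 6.022×10²³ = 9.166×10⁻⁴ mol.
Product: Φ × n_abs = 0.960 × 9.166×10⁻⁴ = 8.799×10⁻⁴ mol.
As a count: 8.799×10⁻⁴ × 6.022×10²³ = 5.3×10²⁰.

5.3×10²⁰ molecules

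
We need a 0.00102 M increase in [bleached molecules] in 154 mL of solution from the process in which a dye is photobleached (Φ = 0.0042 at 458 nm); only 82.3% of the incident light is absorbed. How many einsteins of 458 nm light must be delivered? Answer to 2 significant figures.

Product: (0.00102 M)(0.154 L) = 1.571×10⁻⁴ mol.
Photons that must be absorbed: 1.571×10⁻⁴ / 0.0042 = 0.03740 mol.
Incident photons needed: 0.03740 / 0.823 = 0.04544 mol.

0.045 einstein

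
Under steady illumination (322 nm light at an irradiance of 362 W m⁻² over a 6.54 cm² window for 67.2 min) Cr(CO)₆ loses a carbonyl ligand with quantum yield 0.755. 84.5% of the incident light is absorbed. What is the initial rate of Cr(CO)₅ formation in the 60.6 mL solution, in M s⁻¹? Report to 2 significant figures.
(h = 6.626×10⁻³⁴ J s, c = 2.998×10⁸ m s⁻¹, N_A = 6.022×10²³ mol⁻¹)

6.7×10⁻⁶ M s⁻¹

Photon energy at 322 nm: hc/λ = (6.626×10⁻³⁴)(2.998×10⁸)/(322×10⁻⁹) = 6.169×10⁻¹⁹ J.
Energy delivered: (362 W m⁻²)(6.54×10⁻⁴ m²)(4032 s) = 954.6 J.
Photons incident: 954.6 / 6.169×10⁻¹⁹ = 1.547×10²¹, i.e. 1.547×10²¹/6.022×10²³ = 0.002569 mol.
Photons absorbed: 0.845 × 0.002569 = 0.002171 mol.
Product formed: 0.755 × 0.002171 = 0.001639 mol.
Rate: 0.001639 mol / (4032 s × 0.0606 L) = 6.7×10⁻⁶ M s⁻¹.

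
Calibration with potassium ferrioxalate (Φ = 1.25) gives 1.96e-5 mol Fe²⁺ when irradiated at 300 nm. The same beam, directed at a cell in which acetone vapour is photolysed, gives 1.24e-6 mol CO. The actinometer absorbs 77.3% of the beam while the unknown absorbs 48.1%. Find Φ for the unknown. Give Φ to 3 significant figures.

Photons absorbed by the actinometer: 1.96e-5 / 1.25 = 1.568e-5 mol.
Incident flux: 1.568e-5 / 0.773 = 2.028e-5 einstein.
Absorbed by unknown: 0.481 × 2.028e-5 = 9.755e-6 mol.
Φ(unknown) = 1.24e-6 / 9.755e-6 = 0.127.

Φ = 0.127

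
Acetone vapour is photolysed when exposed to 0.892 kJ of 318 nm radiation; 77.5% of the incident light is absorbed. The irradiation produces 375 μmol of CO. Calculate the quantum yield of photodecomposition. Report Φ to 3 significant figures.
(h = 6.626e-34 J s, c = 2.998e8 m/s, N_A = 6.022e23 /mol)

Product: 375 μmol = 3.75e-4 mol.
Photon energy at 318 nm: hc/λ = (6.626e-34)(2.998e8)/(318e-9) = 6.247e-19 J.
Incident energy: 0.892 kJ = 892 J.
Photons incident: 892 / 6.247e-19 = 1.428e21, i.e. 1.428e21/6.022e23 = 0.002371 mol.
Photons absorbed: 0.775 × 0.002371 = 0.001838 mol.
Φ = 3.75e-4 mol / 0.001838 mol photons = 0.204.

Φ = 0.204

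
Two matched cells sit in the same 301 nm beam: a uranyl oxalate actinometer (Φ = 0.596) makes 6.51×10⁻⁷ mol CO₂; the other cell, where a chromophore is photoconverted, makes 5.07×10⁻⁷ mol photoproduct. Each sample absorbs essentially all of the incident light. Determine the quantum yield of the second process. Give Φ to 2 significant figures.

Φ = 0.46

Photons absorbed by the actinometer: 6.51×10⁻⁷ / 0.596 = 1.092×10⁻⁶ mol.
Φ(unknown) = 5.07×10⁻⁷ / 1.092×10⁻⁶ = 0.46.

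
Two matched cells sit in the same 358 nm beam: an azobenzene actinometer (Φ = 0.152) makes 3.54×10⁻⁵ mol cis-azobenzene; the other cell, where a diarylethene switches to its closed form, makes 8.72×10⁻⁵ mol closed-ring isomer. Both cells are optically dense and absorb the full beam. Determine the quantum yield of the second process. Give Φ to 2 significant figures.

Φ = 0.37

Photons absorbed by the actinometer: 3.54×10⁻⁵ / 0.152 = 2.329×10⁻⁴ mol.
Φ(unknown) = 8.72×10⁻⁵ / 2.329×10⁻⁴ = 0.37.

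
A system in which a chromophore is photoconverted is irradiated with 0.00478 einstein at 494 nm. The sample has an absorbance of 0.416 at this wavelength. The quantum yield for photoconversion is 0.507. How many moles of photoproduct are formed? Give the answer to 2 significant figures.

0.0015 mol

Fraction absorbed: 1 − 10^(−0.416) = 0.6163.
Photons absorbed: 0.6163 × 0.00478 = 0.002946 mol.
Product: Φ × n_abs = 0.507 × 0.002946 = 0.001494 mol.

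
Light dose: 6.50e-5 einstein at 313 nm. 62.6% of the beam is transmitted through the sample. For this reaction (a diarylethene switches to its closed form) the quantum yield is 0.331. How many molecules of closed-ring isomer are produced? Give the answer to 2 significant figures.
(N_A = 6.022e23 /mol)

4.8e18 molecules

Fraction absorbed: 1 − 62.6/100 = 0.3740.
Photons absorbed: 0.3740 × 6.50e-5 = 2.431e-5 mol.
Product: Φ × n_abs = 0.331 × 2.431e-5 = 8.047e-6 mol.
As a count: 8.047e-6 × 6.022e23 = 4.8e18.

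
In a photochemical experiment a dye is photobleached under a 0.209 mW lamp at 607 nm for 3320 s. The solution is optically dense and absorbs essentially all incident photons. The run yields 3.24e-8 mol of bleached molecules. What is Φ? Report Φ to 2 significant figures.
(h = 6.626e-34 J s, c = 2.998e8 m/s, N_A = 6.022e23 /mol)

Φ = 0.0092

Photon energy at 607 nm: hc/λ = (6.626e-34)(2.998e8)/(607e-9) = 3.273e-19 J.
Energy delivered: (0.209 mW)(3320 s) = 0.6939 J.
Photons incident: 0.6939 / 3.273e-19 = 2.120e18, i.e. 2.120e18/6.022e23 = 3.520e-6 mol.
Φ = 3.24e-8 mol / 3.520e-6 mol photons = 0.0092.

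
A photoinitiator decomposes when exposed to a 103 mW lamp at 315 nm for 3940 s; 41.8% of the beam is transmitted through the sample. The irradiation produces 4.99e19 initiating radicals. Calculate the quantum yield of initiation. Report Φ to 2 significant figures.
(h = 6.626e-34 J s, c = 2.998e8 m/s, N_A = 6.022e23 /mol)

Φ = 0.13

Product: 4.99e19 / 6.022e23 = 8.286e-5 mol.
Photon energy at 315 nm: hc/λ = (6.626e-34)(2.998e8)/(315e-9) = 6.306e-19 J.
Energy delivered: (103 mW)(3940 s) = 405.8 J.
Photons incident: 405.8 / 6.306e-19 = 6.435e20, i.e. 6.435e20/6.022e23 = 0.001069 mol.
Fraction absorbed: 1 − 41.8/100 = 0.5820.
Photons absorbed: 0.5820 × 0.001069 = 6.222e-4 mol.
Φ = 8.286e-5 mol / 6.222e-4 mol photons = 0.13.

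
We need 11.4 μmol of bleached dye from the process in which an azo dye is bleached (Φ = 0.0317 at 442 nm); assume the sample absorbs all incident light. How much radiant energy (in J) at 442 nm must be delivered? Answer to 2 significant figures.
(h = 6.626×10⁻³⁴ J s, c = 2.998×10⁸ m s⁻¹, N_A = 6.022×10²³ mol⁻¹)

Product: 11.4 μmol = 1.14×10⁻⁵ mol.
Photons that must be absorbed: 1.14×10⁻⁵ / 0.0317 = 3.596×10⁻⁴ mol.
Photon energy: hc/λ = 4.494×10⁻¹⁹ J; per mole, 2.706×10⁵ J mol⁻¹.
Energy required: 3.596×10⁻⁴ × 2.706×10⁵ = 97 J.

97 J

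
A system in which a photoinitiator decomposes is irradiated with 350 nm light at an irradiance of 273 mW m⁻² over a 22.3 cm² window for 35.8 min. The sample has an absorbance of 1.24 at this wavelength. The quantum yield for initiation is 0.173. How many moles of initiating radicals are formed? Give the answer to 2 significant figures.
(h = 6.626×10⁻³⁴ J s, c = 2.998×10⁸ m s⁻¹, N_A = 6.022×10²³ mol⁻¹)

Photon energy at 350 nm: hc/λ = (6.626×10⁻³⁴)(2.998×10⁸)/(350×10⁻⁹) = 5.676×10⁻¹⁹ J.
Energy delivered: (273 mW m⁻²)(22.3×10⁻⁴ m²)(2148 s) = 1.308 J.
Photons incident: 1.308 / 5.676×10⁻¹⁹ = 2.304×10¹⁸, i.e. 2.304×10¹⁸/6.022×10²³ = 3.826×10⁻⁶ mol.
Fraction absorbed: 1 − 10^(−1.24) = 0.9425.
Photons absorbed: 0.9425 × 3.826×10⁻⁶ = 3.606×10⁻⁶ mol.
Product: Φ × n_abs = 0.173 × 3.606×10⁻⁶ = 6.238×10⁻⁷ mol.

6.2×10⁻⁷ mol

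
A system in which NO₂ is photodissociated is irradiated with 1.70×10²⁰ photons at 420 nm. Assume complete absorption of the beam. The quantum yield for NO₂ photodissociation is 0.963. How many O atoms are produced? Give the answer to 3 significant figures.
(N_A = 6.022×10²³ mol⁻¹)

1.64×10²⁰ atoms

Moles of photons: 1.70×10²⁰ / 6.022×10²³ = 2.823×10⁻⁴ mol.
Product: Φ × n_abs = 0.963 × 2.823×10⁻⁴ = 2.719×10⁻⁴ mol.
As a count: 2.719×10⁻⁴ × 6.022×10²³ = 1.64×10²⁰.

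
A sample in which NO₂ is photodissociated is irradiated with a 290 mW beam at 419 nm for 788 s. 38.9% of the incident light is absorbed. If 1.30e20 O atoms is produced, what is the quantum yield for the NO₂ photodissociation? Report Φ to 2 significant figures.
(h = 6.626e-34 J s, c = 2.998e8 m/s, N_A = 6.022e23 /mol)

Φ = 0.69

Product: 1.30e20 / 6.022e23 = 2.159e-4 mol.
Photon energy at 419 nm: hc/λ = (6.626e-34)(2.998e8)/(419e-9) = 4.741e-19 J.
Energy delivered: (290 mW)(788 s) = 228.5 J.
Photons incident: 228.5 / 4.741e-19 = 4.820e20, i.e. 4.820e20/6.022e23 = 8.004e-4 mol.
Photons absorbed: 0.389 × 8.004e-4 = 3.114e-4 mol.
Φ = 2.159e-4 mol / 3.114e-4 mol photons = 0.69.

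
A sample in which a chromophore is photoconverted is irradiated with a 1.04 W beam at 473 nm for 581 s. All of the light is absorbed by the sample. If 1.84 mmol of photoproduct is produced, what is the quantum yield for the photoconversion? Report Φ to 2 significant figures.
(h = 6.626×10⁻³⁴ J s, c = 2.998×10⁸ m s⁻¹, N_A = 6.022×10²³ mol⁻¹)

Product: 1.84 mmol = 0.00184 mol.
Photon energy at 473 nm: hc/λ = (6.626×10⁻³⁴)(2.998×10⁸)/(473×10⁻⁹) = 4.200×10⁻¹⁹ J.
Energy delivered: (1.04 W)(581 s) = 604.2 J.
Photons incident: 604.2 / 4.200×10⁻¹⁹ = 1.439×10²¹, i.e. 1.439×10²¹/6.022×10²³ = 0.002390 mol.
Φ = 0.00184 mol / 0.002390 mol photons = 0.77.

Φ = 0.77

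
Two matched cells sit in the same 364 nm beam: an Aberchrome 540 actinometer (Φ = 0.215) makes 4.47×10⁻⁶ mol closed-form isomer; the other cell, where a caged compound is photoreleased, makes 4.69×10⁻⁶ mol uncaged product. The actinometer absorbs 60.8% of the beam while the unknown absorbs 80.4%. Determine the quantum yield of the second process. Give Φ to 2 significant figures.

Photons absorbed by the actinometer: 4.47×10⁻⁶ / 0.215 = 2.079×10⁻⁵ mol.
Incident flux: 2.079×10⁻⁵ / 0.608 = 3.419×10⁻⁵ einstein.
Absorbed by unknown: 0.804 × 3.419×10⁻⁵ = 2.749×10⁻⁵ mol.
Φ(unknown) = 4.69×10⁻⁶ / 2.749×10⁻⁵ = 0.17.

Φ = 0.17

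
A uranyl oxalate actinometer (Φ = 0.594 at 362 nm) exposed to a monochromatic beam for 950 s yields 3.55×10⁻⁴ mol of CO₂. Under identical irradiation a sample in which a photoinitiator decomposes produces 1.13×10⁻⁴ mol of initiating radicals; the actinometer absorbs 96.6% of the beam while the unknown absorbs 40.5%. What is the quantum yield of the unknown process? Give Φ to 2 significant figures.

Φ = 0.45

Photons absorbed by the actinometer: 3.55×10⁻⁴ / 0.594 = 5.976×10⁻⁴ mol.
Incident flux: 5.976×10⁻⁴ / 0.966 = 6.186×10⁻⁴ einstein.
Absorbed by unknown: 0.405 × 6.186×10⁻⁴ = 2.505×10⁻⁴ mol.
Φ(unknown) = 1.13×10⁻⁴ / 2.505×10⁻⁴ = 0.45.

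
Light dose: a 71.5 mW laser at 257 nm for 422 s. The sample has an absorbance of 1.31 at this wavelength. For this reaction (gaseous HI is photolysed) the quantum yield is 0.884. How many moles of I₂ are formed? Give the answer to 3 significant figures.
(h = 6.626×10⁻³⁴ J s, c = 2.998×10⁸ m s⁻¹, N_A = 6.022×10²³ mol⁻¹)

5.45×10⁻⁵ mol

Photon energy at 257 nm: hc/λ = (6.626×10⁻³⁴)(2.998×10⁸)/(257×10⁻⁹) = 7.729×10⁻¹⁹ J.
Energy delivered: (71.5 mW)(422 s) = 30.17 J.
Photons incident: 30.17 / 7.729×10⁻¹⁹ = 3.903×10¹⁹, i.e. 3.903×10¹⁹/6.022×10²³ = 6.481×10⁻⁵ mol.
Fraction absorbed: 1 − 10^(−1.31) = 0.9510.
Photons absorbed: 0.9510 × 6.481×10⁻⁵ = 6.163×10⁻⁵ mol.
Product: Φ × n_abs = 0.884 × 6.163×10⁻⁵ = 5.448×10⁻⁵ mol.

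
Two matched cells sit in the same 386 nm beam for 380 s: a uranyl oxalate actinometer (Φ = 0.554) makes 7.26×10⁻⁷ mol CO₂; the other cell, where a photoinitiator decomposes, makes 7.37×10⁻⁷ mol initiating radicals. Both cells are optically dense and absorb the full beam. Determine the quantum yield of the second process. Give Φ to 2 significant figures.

Φ = 0.56

Photons absorbed by the actinometer: 7.26×10⁻⁷ / 0.554 = 1.310×10⁻⁶ mol.
Φ(unknown) = 7.37×10⁻⁷ / 1.310×10⁻⁶ = 0.56.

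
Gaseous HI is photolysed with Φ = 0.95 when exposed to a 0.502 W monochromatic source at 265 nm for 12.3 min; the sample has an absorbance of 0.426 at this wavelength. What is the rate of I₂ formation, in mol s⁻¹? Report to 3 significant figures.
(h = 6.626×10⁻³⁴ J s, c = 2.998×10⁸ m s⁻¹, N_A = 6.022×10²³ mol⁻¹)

Photon energy at 265 nm: hc/λ = (6.626×10⁻³⁴)(2.998×10⁸)/(265×10⁻⁹) = 7.496×10⁻¹⁹ J.
Energy delivered: (0.502 W)(738 s) = 370.5 J.
Photons incident: 370.5 / 7.496×10⁻¹⁹ = 4.943×10²⁰, i.e. 4.943×10²⁰/6.022×10²³ = 8.208×10⁻⁴ mol.
Fraction absorbed: 1 − 10^(−0.426) = 0.6250.
Photons absorbed: 0.6250 × 8.208×10⁻⁴ = 5.130×10⁻⁴ mol.
Product formed: 0.95 × 5.130×10⁻⁴ = 4.874×10⁻⁴ mol.
Rate: 4.874×10⁻⁴ / 738 s = 6.60×10⁻⁷ mol s⁻¹.

6.60×10⁻⁷ mol s⁻¹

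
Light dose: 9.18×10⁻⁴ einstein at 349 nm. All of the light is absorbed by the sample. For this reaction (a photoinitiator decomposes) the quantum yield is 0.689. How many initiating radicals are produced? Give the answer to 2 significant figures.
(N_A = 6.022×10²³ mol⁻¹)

Product: Φ × n_abs = 0.689 × 9.18×10⁻⁴ = 6.325×10⁻⁴ mol.
As a count: 6.325×10⁻⁴ × 6.022×10²³ = 3.8×10²⁰.

3.8×10²⁰ initiating radicals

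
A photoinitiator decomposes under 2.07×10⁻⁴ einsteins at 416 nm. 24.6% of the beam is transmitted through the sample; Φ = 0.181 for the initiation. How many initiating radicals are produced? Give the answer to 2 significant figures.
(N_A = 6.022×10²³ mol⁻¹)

1.7×10¹⁹ initiating radicals

Fraction absorbed: 1 − 24.6/100 = 0.7540.
Photons absorbed: 0.7540 × 2.07×10⁻⁴ = 1.561×10⁻⁴ mol.
Product: Φ × n_abs = 0.181 × 1.561×10⁻⁴ = 2.825×10⁻⁵ mol.
As a count: 2.825×10⁻⁵ × 6.022×10²³ = 1.7×10¹⁹.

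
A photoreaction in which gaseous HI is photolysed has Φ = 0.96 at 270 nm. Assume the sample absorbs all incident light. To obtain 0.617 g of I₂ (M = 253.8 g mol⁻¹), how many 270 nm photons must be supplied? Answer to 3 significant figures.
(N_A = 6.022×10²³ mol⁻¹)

Product: 0.617 g / 253.8 g mol⁻¹ = 0.002431 mol.
Photons that must be absorbed: 0.002431 / 0.96 = 0.002532 mol.
Photon count: 0.002532 × 6.022×10²³ = 1.52×10²¹.

1.52×10²¹ photons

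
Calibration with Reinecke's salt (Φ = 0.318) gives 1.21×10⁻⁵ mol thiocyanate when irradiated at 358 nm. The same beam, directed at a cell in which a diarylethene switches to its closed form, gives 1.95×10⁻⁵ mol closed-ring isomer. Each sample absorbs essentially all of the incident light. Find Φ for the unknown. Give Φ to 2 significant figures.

Photons absorbed by the actinometer: 1.21×10⁻⁵ / 0.318 = 3.805×10⁻⁵ mol.
Φ(unknown) = 1.95×10⁻⁵ / 3.805×10⁻⁵ = 0.51.

Φ = 0.51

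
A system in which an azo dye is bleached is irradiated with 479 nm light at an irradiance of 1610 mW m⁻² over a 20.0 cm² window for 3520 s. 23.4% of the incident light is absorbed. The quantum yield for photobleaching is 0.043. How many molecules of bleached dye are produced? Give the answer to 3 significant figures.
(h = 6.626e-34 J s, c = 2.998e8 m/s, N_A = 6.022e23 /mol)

Photon energy at 479 nm: hc/λ = (6.626e-34)(2.998e8)/(479e-9) = 4.147e-19 J.
Energy delivered: (1610 mW m⁻²)(20.0e-4 m²)(3520 s) = 11.33 J.
Photons incident: 11.33 / 4.147e-19 = 2.732e19, i.e. 2.732e19/6.022e23 = 4.537e-5 mol.
Photons absorbed: 0.234 × 4.537e-5 = 1.062e-5 mol.
Product: Φ × n_abs = 0.043 × 1.062e-5 = 4.567e-7 mol.
As a count: 4.567e-7 × 6.022e23 = 2.75e17.

2.75e17 molecules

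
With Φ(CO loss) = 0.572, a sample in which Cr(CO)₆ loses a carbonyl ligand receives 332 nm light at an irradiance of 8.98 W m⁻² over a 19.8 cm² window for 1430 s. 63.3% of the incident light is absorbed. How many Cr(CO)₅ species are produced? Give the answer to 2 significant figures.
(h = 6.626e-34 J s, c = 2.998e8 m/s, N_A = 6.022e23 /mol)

1.5e19 species

Photon energy at 332 nm: hc/λ = (6.626e-34)(2.998e8)/(332e-9) = 5.983e-19 J.
Energy delivered: (8.98 W m⁻²)(19.8e-4 m²)(1430 s) = 25.43 J.
Photons incident: 25.43 / 5.983e-19 = 4.250e19, i.e. 4.250e19/6.022e23 = 7.057e-5 mol.
Photons absorbed: 0.633 × 7.057e-5 = 4.467e-5 mol.
Product: Φ × n_abs = 0.572 × 4.467e-5 = 2.555e-5 mol.
As a count: 2.555e-5 × 6.022e23 = 1.5e19.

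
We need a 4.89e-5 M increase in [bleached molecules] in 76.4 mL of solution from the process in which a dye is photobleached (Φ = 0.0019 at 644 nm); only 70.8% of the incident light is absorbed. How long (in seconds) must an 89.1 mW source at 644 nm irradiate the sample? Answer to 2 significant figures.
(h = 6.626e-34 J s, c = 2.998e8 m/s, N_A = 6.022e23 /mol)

Product: (4.89e-5 M)(0.0764 L) = 3.736e-6 mol.
Photons that must be absorbed: 3.736e-6 / 0.0019 = 0.001966 mol.
Incident photons needed: 0.001966 / 0.708 = 0.002777 mol.
Photon energy: hc/λ = 3.085e-19 J; per mole, 1.858e5 J mol⁻¹.
Energy required: 0.002777 × 1.858e5 = 516.0 J.
Time: 516.0 J / 0.0891 W = 5800 s.

t ≈ 5800 s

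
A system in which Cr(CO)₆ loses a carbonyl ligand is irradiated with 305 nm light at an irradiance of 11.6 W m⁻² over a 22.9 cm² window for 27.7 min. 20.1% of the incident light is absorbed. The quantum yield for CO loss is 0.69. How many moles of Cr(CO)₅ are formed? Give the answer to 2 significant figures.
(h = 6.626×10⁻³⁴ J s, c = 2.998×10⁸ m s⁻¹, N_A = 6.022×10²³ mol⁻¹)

1.6×10⁻⁵ mol

Photon energy at 305 nm: hc/λ = (6.626×10⁻³⁴)(2.998×10⁸)/(305×10⁻⁹) = 6.513×10⁻¹⁹ J.
Energy delivered: (11.6 W m⁻²)(22.9×10⁻⁴ m²)(1662 s) = 44.15 J.
Photons incident: 44.15 / 6.513×10⁻¹⁹ = 6.779×10¹⁹, i.e. 6.779×10¹⁹/6.022×10²³ = 1.126×10⁻⁴ mol.
Photons absorbed: 0.201 × 1.126×10⁻⁴ = 2.263×10⁻⁵ mol.
Product: Φ × n_abs = 0.69 × 2.263×10⁻⁵ = 1.561×10⁻⁵ mol.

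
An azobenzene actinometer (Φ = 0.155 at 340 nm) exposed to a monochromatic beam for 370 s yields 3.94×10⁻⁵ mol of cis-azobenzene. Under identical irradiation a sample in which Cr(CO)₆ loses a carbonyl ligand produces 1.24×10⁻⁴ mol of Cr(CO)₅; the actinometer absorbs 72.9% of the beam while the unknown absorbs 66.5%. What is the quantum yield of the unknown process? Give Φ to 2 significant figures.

Φ = 0.53

Photons absorbed by the actinometer: 3.94×10⁻⁵ / 0.155 = 2.542×10⁻⁴ mol.
Incident flux: 2.542×10⁻⁴ / 0.729 = 3.487×10⁻⁴ einstein.
Absorbed by unknown: 0.665 × 3.487×10⁻⁴ = 2.319×10⁻⁴ mol.
Φ(unknown) = 1.24×10⁻⁴ / 2.319×10⁻⁴ = 0.53.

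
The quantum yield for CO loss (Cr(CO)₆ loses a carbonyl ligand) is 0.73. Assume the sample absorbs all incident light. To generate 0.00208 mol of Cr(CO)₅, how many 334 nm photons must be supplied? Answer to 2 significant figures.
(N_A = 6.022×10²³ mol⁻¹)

Photons that must be absorbed: 0.00208 / 0.73 = 0.002849 mol.
Photon count: 0.002849 × 6.022×10²³ = 1.7×10²¹.

1.7×10²¹ photons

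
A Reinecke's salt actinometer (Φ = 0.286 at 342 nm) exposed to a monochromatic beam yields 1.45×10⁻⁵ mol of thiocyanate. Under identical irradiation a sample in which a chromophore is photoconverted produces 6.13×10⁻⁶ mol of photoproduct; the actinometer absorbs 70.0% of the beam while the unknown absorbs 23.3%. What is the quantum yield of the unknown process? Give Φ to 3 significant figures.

Φ = 0.363

Photons absorbed by the actinometer: 1.45×10⁻⁵ / 0.286 = 5.070×10⁻⁵ mol.
Incident flux: 5.070×10⁻⁵ / 0.700 = 7.243×10⁻⁵ einstein.
Absorbed by unknown: 0.233 × 7.243×10⁻⁵ = 1.688×10⁻⁵ mol.
Φ(unknown) = 6.13×10⁻⁶ / 1.688×10⁻⁵ = 0.363.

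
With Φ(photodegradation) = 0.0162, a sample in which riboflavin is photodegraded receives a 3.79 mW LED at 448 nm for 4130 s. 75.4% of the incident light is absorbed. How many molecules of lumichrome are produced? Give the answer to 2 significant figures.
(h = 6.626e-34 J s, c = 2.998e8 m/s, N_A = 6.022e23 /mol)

4.3e17 molecules

Photon energy at 448 nm: hc/λ = (6.626e-34)(2.998e8)/(448e-9) = 4.434e-19 J.
Energy delivered: (3.79 mW)(4130 s) = 15.65 J.
Photons incident: 15.65 / 4.434e-19 = 3.530e19, i.e. 3.530e19/6.022e23 = 5.862e-5 mol.
Photons absorbed: 0.754 × 5.862e-5 = 4.420e-5 mol.
Product: Φ × n_abs = 0.0162 × 4.420e-5 = 7.160e-7 mol.
As a count: 7.160e-7 × 6.022e23 = 4.3e17.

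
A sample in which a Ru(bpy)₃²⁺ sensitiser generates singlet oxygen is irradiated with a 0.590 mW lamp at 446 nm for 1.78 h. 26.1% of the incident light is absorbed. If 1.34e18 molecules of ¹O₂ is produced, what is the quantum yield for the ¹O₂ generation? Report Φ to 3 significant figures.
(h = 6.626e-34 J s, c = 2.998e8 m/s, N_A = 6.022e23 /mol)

Φ = 0.605

Product: 1.34e18 / 6.022e23 = 2.225e-6 mol.
Photon energy at 446 nm: hc/λ = (6.626e-34)(2.998e8)/(446e-9) = 4.454e-19 J.
Energy delivered: (0.590 mW)(6408 s) = 3.781 J.
Photons incident: 3.781 / 4.454e-19 = 8.489e18, i.e. 8.489e18/6.022e23 = 1.410e-5 mol.
Photons absorbed: 0.261 × 1.410e-5 = 3.680e-6 mol.
Φ = 2.225e-6 mol / 3.680e-6 mol photons = 0.605.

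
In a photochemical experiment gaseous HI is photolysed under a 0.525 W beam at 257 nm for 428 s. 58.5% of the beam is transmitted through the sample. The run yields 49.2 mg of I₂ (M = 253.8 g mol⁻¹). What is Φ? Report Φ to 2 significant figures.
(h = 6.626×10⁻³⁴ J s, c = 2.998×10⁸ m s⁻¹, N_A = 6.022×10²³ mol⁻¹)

Product: 49.2 mg / 253.8 g mol⁻¹ = 1.939×10⁻⁴ mol.
Photon energy at 257 nm: hc/λ = (6.626×10⁻³⁴)(2.998×10⁸)/(257×10⁻⁹) = 7.729×10⁻¹⁹ J.
Energy delivered: (0.525 W)(428 s) = 224.7 J.
Photons incident: 224.7 / 7.729×10⁻¹⁹ = 2.907×10²⁰, i.e. 2.907×10²⁰/6.022×10²³ = 4.827×10⁻⁴ mol.
Fraction absorbed: 1 − 58.5/100 = 0.4150.
Photons absorbed: 0.4150 × 4.827×10⁻⁴ = 2.003×10⁻⁴ mol.
Φ = 1.939×10⁻⁴ mol / 2.003×10⁻⁴ mol photons = 0.97.

Φ = 0.97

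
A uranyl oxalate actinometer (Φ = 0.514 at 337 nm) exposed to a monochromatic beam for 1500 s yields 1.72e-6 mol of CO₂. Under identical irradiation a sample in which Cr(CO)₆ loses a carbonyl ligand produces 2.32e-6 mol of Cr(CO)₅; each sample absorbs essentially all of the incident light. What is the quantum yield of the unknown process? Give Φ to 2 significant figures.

Φ = 0.69

Photons absorbed by the actinometer: 1.72e-6 / 0.514 = 3.346e-6 mol.
Φ(unknown) = 2.32e-6 / 3.346e-6 = 0.69.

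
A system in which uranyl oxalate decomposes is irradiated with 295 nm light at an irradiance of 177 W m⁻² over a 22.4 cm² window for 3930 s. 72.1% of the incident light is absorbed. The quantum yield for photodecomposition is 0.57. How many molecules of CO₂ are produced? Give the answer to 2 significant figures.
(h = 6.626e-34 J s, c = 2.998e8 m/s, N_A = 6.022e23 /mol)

9.5e20 molecules

Photon energy at 295 nm: hc/λ = (6.626e-34)(2.998e8)/(295e-9) = 6.734e-19 J.
Energy delivered: (177 W m⁻²)(22.4e-4 m²)(3930 s) = 1558 J.
Photons incident: 1558 / 6.734e-19 = 2.314e21, i.e. 2.314e21/6.022e23 = 0.003843 mol.
Photons absorbed: 0.721 × 0.003843 = 0.002771 mol.
Product: Φ × n_abs = 0.57 × 0.002771 = 0.001579 mol.
As a count: 0.001579 × 6.022e23 = 9.5e20.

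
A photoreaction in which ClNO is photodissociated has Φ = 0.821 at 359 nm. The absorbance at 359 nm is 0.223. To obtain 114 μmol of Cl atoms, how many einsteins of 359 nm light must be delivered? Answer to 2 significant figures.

3.5e-4 einstein

Product: 114 μmol = 1.14e-4 mol.
Photons that must be absorbed: 1.14e-4 / 0.821 = 1.389e-4 mol.
Fraction absorbed: 1 − 10^(−0.223) = 0.4016.
Incident photons needed: 1.389e-4 / 0.4016 = 3.459e-4 mol.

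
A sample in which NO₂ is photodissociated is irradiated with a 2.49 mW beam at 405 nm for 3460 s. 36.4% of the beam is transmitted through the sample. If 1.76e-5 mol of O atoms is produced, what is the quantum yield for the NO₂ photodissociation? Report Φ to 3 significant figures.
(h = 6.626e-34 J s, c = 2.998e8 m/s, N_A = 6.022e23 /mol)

Photon energy at 405 nm: hc/λ = (6.626e-34)(2.998e8)/(405e-9) = 4.905e-19 J.
Energy delivered: (2.49 mW)(3460 s) = 8.615 J.
Photons incident: 8.615 / 4.905e-19 = 1.756e19, i.e. 1.756e19/6.022e23 = 2.916e-5 mol.
Fraction absorbed: 1 − 36.4/100 = 0.6360.
Photons absorbed: 0.6360 × 2.916e-5 = 1.855e-5 mol.
Φ = 1.76e-5 mol / 1.855e-5 mol photons = 0.949.

Φ = 0.949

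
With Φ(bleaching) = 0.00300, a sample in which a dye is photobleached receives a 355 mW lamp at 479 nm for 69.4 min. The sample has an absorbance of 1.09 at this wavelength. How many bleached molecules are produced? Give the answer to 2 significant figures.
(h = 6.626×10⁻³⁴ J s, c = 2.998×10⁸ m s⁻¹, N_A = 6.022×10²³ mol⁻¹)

Photon energy at 479 nm: hc/λ = (6.626×10⁻³⁴)(2.998×10⁸)/(479×10⁻⁹) = 4.147×10⁻¹⁹ J.
Energy delivered: (355 mW)(4164 s) = 1478 J.
Photons incident: 1478 / 4.147×10⁻¹⁹ = 3.564×10²¹, i.e. 3.564×10²¹/6.022×10²³ = 0.005918 mol.
Fraction absorbed: 1 − 10^(−1.09) = 0.9187.
Photons absorbed: 0.9187 × 0.005918 = 0.005437 mol.
Product: Φ × n_abs = 0.00300 × 0.005437 = 1.631×10⁻⁵ mol.
As a count: 1.631×10⁻⁵ × 6.022×10²³ = 9.8×10¹⁸.

9.8×10¹⁸ bleached molecules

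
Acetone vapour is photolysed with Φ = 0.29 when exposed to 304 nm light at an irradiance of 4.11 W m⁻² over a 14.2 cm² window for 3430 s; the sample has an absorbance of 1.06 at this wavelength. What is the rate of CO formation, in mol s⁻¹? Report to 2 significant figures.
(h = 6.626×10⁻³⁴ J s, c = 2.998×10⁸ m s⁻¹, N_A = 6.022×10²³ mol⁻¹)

Photon energy at 304 nm: hc/λ = (6.626×10⁻³⁴)(2.998×10⁸)/(304×10⁻⁹) = 6.534×10⁻¹⁹ J.
Energy delivered: (4.11 W m⁻²)(14.2×10⁻⁴ m²)(3430 s) = 20.02 J.
Photons incident: 20.02 / 6.534×10⁻¹⁹ = 3.064×10¹⁹, i.e. 3.064×10¹⁹/6.022×10²³ = 5.088×10⁻⁵ mol.
Fraction absorbed: 1 − 10^(−1.06) = 0.9129.
Photons absorbed: 0.9129 × 5.088×10⁻⁵ = 4.645×10⁻⁵ mol.
Product formed: 0.29 × 4.645×10⁻⁵ = 1.347×10⁻⁵ mol.
Rate: 1.347×10⁻⁵ / 3430 s = 3.9×10⁻⁹ mol s⁻¹.

3.9×10⁻⁹ mol s⁻¹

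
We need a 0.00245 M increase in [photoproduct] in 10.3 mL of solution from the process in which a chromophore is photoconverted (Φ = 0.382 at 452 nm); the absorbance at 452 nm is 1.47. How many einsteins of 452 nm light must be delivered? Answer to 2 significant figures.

Product: (0.00245 M)(0.0103 L) = 2.523×10⁻⁵ mol.
Photons that must be absorbed: 2.523×10⁻⁵ / 0.382 = 6.605×10⁻⁵ mol.
Fraction absorbed: 1 − 10^(−1.47) = 0.9661.
Incident photons needed: 6.605×10⁻⁵ / 0.9661 = 6.837×10⁻⁵ mol.

6.8×10⁻⁵ einstein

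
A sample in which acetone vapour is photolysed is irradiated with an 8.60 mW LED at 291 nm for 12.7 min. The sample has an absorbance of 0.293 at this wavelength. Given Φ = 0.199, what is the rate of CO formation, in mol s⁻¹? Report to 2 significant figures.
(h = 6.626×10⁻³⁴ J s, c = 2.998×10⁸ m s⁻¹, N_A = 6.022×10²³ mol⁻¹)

2.0×10⁻⁹ mol s⁻¹

Photon energy at 291 nm: hc/λ = (6.626×10⁻³⁴)(2.998×10⁸)/(291×10⁻⁹) = 6.826×10⁻¹⁹ J.
Energy delivered: (8.60 mW)(762 s) = 6.553 J.
Photons incident: 6.553 / 6.826×10⁻¹⁹ = 9.600×10¹⁸, i.e. 9.600×10¹⁸/6.022×10²³ = 1.594×10⁻⁵ mol.
Fraction absorbed: 1 − 10^(−0.293) = 0.4907.
Photons absorbed: 0.4907 × 1.594×10⁻⁵ = 7.822×10⁻⁶ mol.
Product formed: 0.199 × 7.822×10⁻⁶ = 1.557×10⁻⁶ mol.
Rate: 1.557×10⁻⁶ / 762 s = 2.0×10⁻⁹ mol s⁻¹.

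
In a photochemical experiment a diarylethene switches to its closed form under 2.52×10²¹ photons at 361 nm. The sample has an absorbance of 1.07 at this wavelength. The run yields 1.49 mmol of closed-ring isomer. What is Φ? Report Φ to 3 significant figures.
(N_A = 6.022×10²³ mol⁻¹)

Product: 1.49 mmol = 0.00149 mol.
Moles of photons: 2.52×10²¹ / 6.022×10²³ = 0.004185 mol.
Fraction absorbed: 1 − 10^(−1.07) = 0.9149.
Photons absorbed: 0.9149 × 0.004185 = 0.003829 mol.
Φ = 0.00149 mol / 0.003829 mol photons = 0.389.

Φ = 0.389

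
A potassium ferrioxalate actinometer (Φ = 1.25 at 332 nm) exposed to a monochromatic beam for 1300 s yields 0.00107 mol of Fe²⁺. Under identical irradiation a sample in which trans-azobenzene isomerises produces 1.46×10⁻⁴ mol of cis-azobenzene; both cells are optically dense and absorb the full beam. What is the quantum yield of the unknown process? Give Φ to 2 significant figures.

Φ = 0.17

Photons absorbed by the actinometer: 0.00107 / 1.25 = 8.560×10⁻⁴ mol.
Φ(unknown) = 1.46×10⁻⁴ / 8.560×10⁻⁴ = 0.17.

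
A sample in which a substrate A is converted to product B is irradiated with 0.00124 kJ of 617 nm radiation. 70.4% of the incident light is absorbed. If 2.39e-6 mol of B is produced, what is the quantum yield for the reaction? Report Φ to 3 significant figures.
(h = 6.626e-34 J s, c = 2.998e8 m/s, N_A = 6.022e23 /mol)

Φ = 0.531

Photon energy at 617 nm: hc/λ = (6.626e-34)(2.998e8)/(617e-9) = 3.220e-19 J.
Incident energy: 0.00124 kJ = 1.24 J.
Photons incident: 1.24 / 3.220e-19 = 3.851e18, i.e. 3.851e18/6.022e23 = 6.395e-6 mol.
Photons absorbed: 0.704 × 6.395e-6 = 4.502e-6 mol.
Φ = 2.39e-6 mol / 4.502e-6 mol photons = 0.531.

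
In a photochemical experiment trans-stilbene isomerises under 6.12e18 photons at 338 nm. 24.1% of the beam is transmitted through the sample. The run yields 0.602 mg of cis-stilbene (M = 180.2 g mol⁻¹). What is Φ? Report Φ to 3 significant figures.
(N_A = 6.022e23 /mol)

Product: 0.602 mg / 180.2 g mol⁻¹ = 3.341e-6 mol.
Moles of photons: 6.12e18 / 6.022e23 = 1.016e-5 mol.
Fraction absorbed: 1 − 24.1/100 = 0.7590.
Photons absorbed: 0.7590 × 1.016e-5 = 7.711e-6 mol.
Φ = 3.341e-6 mol / 7.711e-6 mol photons = 0.433.

Φ = 0.433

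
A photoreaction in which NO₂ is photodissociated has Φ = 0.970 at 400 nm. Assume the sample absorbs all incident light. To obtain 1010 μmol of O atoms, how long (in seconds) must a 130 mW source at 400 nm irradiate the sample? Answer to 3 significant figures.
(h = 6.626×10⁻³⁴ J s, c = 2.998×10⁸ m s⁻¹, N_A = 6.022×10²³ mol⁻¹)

Product: 1010 μmol = 0.00101 mol.
Photons that must be absorbed: 0.00101 / 0.970 = 0.001041 mol.
Photon energy: hc/λ = 4.966×10⁻¹⁹ J; per mole, 2.991×10⁵ J mol⁻¹.
Energy required: 0.001041 × 2.991×10⁵ = 311.4 J.
Time: 311.4 J / 0.13 W = 2400 s.

t ≈ 2400 s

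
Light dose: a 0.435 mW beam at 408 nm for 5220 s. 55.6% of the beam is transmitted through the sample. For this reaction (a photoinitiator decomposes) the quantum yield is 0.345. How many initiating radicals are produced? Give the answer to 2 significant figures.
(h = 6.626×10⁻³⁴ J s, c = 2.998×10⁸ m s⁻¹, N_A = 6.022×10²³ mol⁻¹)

Photon energy at 408 nm: hc/λ = (6.626×10⁻³⁴)(2.998×10⁸)/(408×10⁻⁹) = 4.869×10⁻¹⁹ J.
Energy delivered: (0.435 mW)(5220 s) = 2.271 J.
Photons incident: 2.271 / 4.869×10⁻¹⁹ = 4.664×10¹⁸, i.e. 4.664×10¹⁸/6.022×10²³ = 7.745×10⁻⁶ mol.
Fraction absorbed: 1 − 55.6/100 = 0.4440.
Photons absorbed: 0.4440 × 7.745×10⁻⁶ = 3.439×10⁻⁶ mol.
Product: Φ × n_abs = 0.345 × 3.439×10⁻⁶ = 1.186×10⁻⁶ mol.
As a count: 1.186×10⁻⁶ × 6.022×10²³ = 7.1×10¹⁷.

7.1×10¹⁷ initiating radicals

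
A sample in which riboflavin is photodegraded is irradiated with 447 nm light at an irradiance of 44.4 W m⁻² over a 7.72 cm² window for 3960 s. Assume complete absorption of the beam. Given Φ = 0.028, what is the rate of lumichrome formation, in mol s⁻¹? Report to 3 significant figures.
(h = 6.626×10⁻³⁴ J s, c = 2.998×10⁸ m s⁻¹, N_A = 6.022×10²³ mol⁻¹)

Photon energy at 447 nm: hc/λ = (6.626×10⁻³⁴)(2.998×10⁸)/(447×10⁻⁹) = 4.444×10⁻¹⁹ J.
Energy delivered: (44.4 W m⁻²)(7.72×10⁻⁴ m²)(3960 s) = 135.7 J.
Photons incident: 135.7 / 4.444×10⁻¹⁹ = 3.054×10²⁰, i.e. 3.054×10²⁰/6.022×10²³ = 5.071×10⁻⁴ mol.
Product formed: 0.028 × 5.071×10⁻⁴ = 1.420×10⁻⁵ mol.
Rate: 1.420×10⁻⁵ / 3960 s = 3.59×10⁻⁹ mol s⁻¹.

3.59×10⁻⁹ mol s⁻¹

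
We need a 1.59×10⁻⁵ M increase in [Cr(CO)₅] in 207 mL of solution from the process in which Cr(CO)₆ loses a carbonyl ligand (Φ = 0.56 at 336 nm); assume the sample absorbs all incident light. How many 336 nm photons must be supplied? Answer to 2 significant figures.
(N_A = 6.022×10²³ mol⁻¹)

3.5×10¹⁸ photons

Product: (1.59×10⁻⁵ M)(0.207 L) = 3.291×10⁻⁶ mol.
Photons that must be absorbed: 3.291×10⁻⁶ / 0.56 = 5.877×10⁻⁶ mol.
Photon count: 5.877×10⁻⁶ × 6.022×10²³ = 3.5×10¹⁸.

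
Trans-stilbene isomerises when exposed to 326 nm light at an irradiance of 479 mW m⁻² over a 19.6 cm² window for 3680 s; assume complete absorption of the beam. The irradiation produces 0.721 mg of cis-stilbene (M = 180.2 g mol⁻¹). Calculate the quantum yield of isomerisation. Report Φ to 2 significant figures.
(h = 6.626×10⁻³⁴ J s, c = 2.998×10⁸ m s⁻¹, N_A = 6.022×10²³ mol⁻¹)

Product: 0.721 mg / 180.2 g mol⁻¹ = 4.001×10⁻⁶ mol.
Photon energy at 326 nm: hc/λ = (6.626×10⁻³⁴)(2.998×10⁸)/(326×10⁻⁹) = 6.093×10⁻¹⁹ J.
Energy delivered: (479 mW m⁻²)(19.6×10⁻⁴ m²)(3680 s) = 3.455 J.
Photons incident: 3.455 / 6.093×10⁻¹⁹ = 5.670×10¹⁸, i.e. 5.670×10¹⁸/6.022×10²³ = 9.415×10⁻⁶ mol.
Φ = 4.001×10⁻⁶ mol / 9.415×10⁻⁶ mol photons = 0.42.

Φ = 0.42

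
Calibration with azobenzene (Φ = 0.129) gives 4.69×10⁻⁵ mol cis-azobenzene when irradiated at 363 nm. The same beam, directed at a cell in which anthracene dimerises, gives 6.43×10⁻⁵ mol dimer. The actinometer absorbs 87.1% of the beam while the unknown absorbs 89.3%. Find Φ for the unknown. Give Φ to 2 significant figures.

Photons absorbed by the actinometer: 4.69×10⁻⁵ / 0.129 = 3.636×10⁻⁴ mol.
Incident flux: 3.636×10⁻⁴ / 0.871 = 4.175×10⁻⁴ einstein.
Absorbed by unknown: 0.893 × 4.175×10⁻⁴ = 3.728×10⁻⁴ mol.
Φ(unknown) = 6.43×10⁻⁵ / 3.728×10⁻⁴ = 0.17.

Φ = 0.17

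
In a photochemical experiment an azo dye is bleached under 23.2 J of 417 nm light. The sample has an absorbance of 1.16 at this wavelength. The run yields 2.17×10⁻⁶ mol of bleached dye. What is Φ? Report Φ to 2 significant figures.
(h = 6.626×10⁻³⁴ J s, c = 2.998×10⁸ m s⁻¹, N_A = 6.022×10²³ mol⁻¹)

Photon energy at 417 nm: hc/λ = (6.626×10⁻³⁴)(2.998×10⁸)/(417×10⁻⁹) = 4.764×10⁻¹⁹ J.
Photons incident: 23.2 / 4.764×10⁻¹⁹ = 4.870×10¹⁹, i.e. 4.870×10¹⁹/6.022×10²³ = 8.087×10⁻⁵ mol.
Fraction absorbed: 1 − 10^(−1.16) = 0.9308.
Photons absorbed: 0.9308 × 8.087×10⁻⁵ = 7.527×10⁻⁵ mol.
Φ = 2.17×10⁻⁶ mol / 7.527×10⁻⁵ mol photons = 0.029.

Φ = 0.029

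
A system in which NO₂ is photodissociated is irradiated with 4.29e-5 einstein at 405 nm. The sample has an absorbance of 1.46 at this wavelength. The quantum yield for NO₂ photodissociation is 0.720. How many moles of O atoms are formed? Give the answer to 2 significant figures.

Fraction absorbed: 1 − 10^(−1.46) = 0.9653.
Photons absorbed: 0.9653 × 4.29e-5 = 4.141e-5 mol.
Product: Φ × n_abs = 0.720 × 4.141e-5 = 2.982e-5 mol.

3.0e-5 mol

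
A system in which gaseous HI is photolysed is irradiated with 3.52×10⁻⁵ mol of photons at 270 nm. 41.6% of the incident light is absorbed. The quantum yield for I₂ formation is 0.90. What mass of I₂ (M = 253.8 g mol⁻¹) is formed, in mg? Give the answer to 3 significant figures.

Photons absorbed: 0.416 × 3.52×10⁻⁵ = 1.464×10⁻⁵ mol.
Product: Φ × n_abs = 0.90 × 1.464×10⁻⁵ = 1.318×10⁻⁵ mol.
Mass: 1.318×10⁻⁵ × 253.8 = 0.003345 g = 3.34 mg.

3.34 mg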